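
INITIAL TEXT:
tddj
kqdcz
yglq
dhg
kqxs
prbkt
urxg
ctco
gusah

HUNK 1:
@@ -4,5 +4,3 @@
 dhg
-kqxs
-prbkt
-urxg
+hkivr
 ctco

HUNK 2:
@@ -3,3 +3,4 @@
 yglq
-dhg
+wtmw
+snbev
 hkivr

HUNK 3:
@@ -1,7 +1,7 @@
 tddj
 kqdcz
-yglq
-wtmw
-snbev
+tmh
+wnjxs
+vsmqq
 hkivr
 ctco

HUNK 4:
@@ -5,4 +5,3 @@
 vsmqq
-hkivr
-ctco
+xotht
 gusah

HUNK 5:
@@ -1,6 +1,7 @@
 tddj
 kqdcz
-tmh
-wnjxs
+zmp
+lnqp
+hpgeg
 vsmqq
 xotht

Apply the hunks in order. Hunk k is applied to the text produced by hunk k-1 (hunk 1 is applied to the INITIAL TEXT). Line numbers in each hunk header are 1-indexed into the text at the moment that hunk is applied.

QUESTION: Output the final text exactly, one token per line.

Answer: tddj
kqdcz
zmp
lnqp
hpgeg
vsmqq
xotht
gusah

Derivation:
Hunk 1: at line 4 remove [kqxs,prbkt,urxg] add [hkivr] -> 7 lines: tddj kqdcz yglq dhg hkivr ctco gusah
Hunk 2: at line 3 remove [dhg] add [wtmw,snbev] -> 8 lines: tddj kqdcz yglq wtmw snbev hkivr ctco gusah
Hunk 3: at line 1 remove [yglq,wtmw,snbev] add [tmh,wnjxs,vsmqq] -> 8 lines: tddj kqdcz tmh wnjxs vsmqq hkivr ctco gusah
Hunk 4: at line 5 remove [hkivr,ctco] add [xotht] -> 7 lines: tddj kqdcz tmh wnjxs vsmqq xotht gusah
Hunk 5: at line 1 remove [tmh,wnjxs] add [zmp,lnqp,hpgeg] -> 8 lines: tddj kqdcz zmp lnqp hpgeg vsmqq xotht gusah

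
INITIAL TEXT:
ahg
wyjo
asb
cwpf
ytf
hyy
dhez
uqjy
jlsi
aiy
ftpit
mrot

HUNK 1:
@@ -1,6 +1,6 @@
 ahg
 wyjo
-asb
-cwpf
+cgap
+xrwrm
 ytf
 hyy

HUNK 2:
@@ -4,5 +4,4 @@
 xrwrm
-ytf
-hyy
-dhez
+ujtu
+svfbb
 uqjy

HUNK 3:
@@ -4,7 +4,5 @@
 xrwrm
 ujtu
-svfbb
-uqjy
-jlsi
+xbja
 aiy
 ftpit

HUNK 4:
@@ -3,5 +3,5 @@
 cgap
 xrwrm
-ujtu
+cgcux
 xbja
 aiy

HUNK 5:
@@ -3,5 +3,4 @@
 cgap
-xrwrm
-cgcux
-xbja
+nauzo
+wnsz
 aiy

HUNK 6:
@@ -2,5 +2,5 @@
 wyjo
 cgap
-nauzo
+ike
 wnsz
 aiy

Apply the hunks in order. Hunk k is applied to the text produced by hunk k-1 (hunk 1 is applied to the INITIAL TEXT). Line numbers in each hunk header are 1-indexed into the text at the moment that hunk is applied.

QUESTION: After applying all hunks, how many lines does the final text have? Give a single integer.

Answer: 8

Derivation:
Hunk 1: at line 1 remove [asb,cwpf] add [cgap,xrwrm] -> 12 lines: ahg wyjo cgap xrwrm ytf hyy dhez uqjy jlsi aiy ftpit mrot
Hunk 2: at line 4 remove [ytf,hyy,dhez] add [ujtu,svfbb] -> 11 lines: ahg wyjo cgap xrwrm ujtu svfbb uqjy jlsi aiy ftpit mrot
Hunk 3: at line 4 remove [svfbb,uqjy,jlsi] add [xbja] -> 9 lines: ahg wyjo cgap xrwrm ujtu xbja aiy ftpit mrot
Hunk 4: at line 3 remove [ujtu] add [cgcux] -> 9 lines: ahg wyjo cgap xrwrm cgcux xbja aiy ftpit mrot
Hunk 5: at line 3 remove [xrwrm,cgcux,xbja] add [nauzo,wnsz] -> 8 lines: ahg wyjo cgap nauzo wnsz aiy ftpit mrot
Hunk 6: at line 2 remove [nauzo] add [ike] -> 8 lines: ahg wyjo cgap ike wnsz aiy ftpit mrot
Final line count: 8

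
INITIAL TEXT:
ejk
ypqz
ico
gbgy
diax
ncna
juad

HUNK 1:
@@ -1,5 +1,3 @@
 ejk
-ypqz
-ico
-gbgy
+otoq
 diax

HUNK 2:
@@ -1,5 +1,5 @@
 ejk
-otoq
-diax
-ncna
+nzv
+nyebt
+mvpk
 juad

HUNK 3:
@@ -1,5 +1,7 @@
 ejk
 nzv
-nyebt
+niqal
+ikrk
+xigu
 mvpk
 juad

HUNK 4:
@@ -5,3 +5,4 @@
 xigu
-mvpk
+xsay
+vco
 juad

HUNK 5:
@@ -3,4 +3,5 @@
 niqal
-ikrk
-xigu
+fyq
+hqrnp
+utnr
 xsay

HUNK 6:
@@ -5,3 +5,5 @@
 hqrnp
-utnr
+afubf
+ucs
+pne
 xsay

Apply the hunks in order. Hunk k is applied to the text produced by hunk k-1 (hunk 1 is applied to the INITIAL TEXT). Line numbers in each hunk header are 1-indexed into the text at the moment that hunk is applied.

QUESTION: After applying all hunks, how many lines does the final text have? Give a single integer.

Answer: 11

Derivation:
Hunk 1: at line 1 remove [ypqz,ico,gbgy] add [otoq] -> 5 lines: ejk otoq diax ncna juad
Hunk 2: at line 1 remove [otoq,diax,ncna] add [nzv,nyebt,mvpk] -> 5 lines: ejk nzv nyebt mvpk juad
Hunk 3: at line 1 remove [nyebt] add [niqal,ikrk,xigu] -> 7 lines: ejk nzv niqal ikrk xigu mvpk juad
Hunk 4: at line 5 remove [mvpk] add [xsay,vco] -> 8 lines: ejk nzv niqal ikrk xigu xsay vco juad
Hunk 5: at line 3 remove [ikrk,xigu] add [fyq,hqrnp,utnr] -> 9 lines: ejk nzv niqal fyq hqrnp utnr xsay vco juad
Hunk 6: at line 5 remove [utnr] add [afubf,ucs,pne] -> 11 lines: ejk nzv niqal fyq hqrnp afubf ucs pne xsay vco juad
Final line count: 11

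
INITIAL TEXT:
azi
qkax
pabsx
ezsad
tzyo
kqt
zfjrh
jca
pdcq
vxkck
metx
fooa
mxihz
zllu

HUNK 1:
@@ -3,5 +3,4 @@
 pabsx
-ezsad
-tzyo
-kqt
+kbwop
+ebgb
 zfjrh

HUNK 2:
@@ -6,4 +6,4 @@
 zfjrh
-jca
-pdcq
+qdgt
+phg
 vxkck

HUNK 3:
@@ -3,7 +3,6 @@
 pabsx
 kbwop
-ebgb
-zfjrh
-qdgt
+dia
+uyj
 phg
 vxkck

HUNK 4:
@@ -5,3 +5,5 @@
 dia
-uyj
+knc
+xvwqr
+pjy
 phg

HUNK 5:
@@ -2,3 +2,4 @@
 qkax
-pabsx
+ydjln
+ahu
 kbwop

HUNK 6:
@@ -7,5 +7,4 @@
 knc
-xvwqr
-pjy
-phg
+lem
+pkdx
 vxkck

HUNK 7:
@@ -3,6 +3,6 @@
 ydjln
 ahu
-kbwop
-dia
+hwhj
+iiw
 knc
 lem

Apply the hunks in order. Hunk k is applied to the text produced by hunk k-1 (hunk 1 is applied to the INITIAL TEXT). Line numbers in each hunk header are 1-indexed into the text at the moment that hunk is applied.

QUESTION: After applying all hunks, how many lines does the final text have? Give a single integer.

Answer: 14

Derivation:
Hunk 1: at line 3 remove [ezsad,tzyo,kqt] add [kbwop,ebgb] -> 13 lines: azi qkax pabsx kbwop ebgb zfjrh jca pdcq vxkck metx fooa mxihz zllu
Hunk 2: at line 6 remove [jca,pdcq] add [qdgt,phg] -> 13 lines: azi qkax pabsx kbwop ebgb zfjrh qdgt phg vxkck metx fooa mxihz zllu
Hunk 3: at line 3 remove [ebgb,zfjrh,qdgt] add [dia,uyj] -> 12 lines: azi qkax pabsx kbwop dia uyj phg vxkck metx fooa mxihz zllu
Hunk 4: at line 5 remove [uyj] add [knc,xvwqr,pjy] -> 14 lines: azi qkax pabsx kbwop dia knc xvwqr pjy phg vxkck metx fooa mxihz zllu
Hunk 5: at line 2 remove [pabsx] add [ydjln,ahu] -> 15 lines: azi qkax ydjln ahu kbwop dia knc xvwqr pjy phg vxkck metx fooa mxihz zllu
Hunk 6: at line 7 remove [xvwqr,pjy,phg] add [lem,pkdx] -> 14 lines: azi qkax ydjln ahu kbwop dia knc lem pkdx vxkck metx fooa mxihz zllu
Hunk 7: at line 3 remove [kbwop,dia] add [hwhj,iiw] -> 14 lines: azi qkax ydjln ahu hwhj iiw knc lem pkdx vxkck metx fooa mxihz zllu
Final line count: 14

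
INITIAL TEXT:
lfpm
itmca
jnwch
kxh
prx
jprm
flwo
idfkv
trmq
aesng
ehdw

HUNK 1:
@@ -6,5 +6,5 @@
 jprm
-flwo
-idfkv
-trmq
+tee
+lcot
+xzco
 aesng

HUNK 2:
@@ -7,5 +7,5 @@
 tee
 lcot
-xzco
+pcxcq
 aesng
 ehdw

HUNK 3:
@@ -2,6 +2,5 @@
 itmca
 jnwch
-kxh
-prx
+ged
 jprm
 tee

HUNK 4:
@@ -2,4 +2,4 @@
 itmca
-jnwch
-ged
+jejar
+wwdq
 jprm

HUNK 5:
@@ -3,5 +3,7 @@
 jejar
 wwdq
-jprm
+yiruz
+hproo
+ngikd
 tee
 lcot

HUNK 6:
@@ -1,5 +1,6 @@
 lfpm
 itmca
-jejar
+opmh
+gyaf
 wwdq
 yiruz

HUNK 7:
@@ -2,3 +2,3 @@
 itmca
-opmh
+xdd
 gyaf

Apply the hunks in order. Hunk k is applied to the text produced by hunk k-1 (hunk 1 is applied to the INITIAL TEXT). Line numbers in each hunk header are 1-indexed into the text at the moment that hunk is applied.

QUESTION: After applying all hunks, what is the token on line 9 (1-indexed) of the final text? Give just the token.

Answer: tee

Derivation:
Hunk 1: at line 6 remove [flwo,idfkv,trmq] add [tee,lcot,xzco] -> 11 lines: lfpm itmca jnwch kxh prx jprm tee lcot xzco aesng ehdw
Hunk 2: at line 7 remove [xzco] add [pcxcq] -> 11 lines: lfpm itmca jnwch kxh prx jprm tee lcot pcxcq aesng ehdw
Hunk 3: at line 2 remove [kxh,prx] add [ged] -> 10 lines: lfpm itmca jnwch ged jprm tee lcot pcxcq aesng ehdw
Hunk 4: at line 2 remove [jnwch,ged] add [jejar,wwdq] -> 10 lines: lfpm itmca jejar wwdq jprm tee lcot pcxcq aesng ehdw
Hunk 5: at line 3 remove [jprm] add [yiruz,hproo,ngikd] -> 12 lines: lfpm itmca jejar wwdq yiruz hproo ngikd tee lcot pcxcq aesng ehdw
Hunk 6: at line 1 remove [jejar] add [opmh,gyaf] -> 13 lines: lfpm itmca opmh gyaf wwdq yiruz hproo ngikd tee lcot pcxcq aesng ehdw
Hunk 7: at line 2 remove [opmh] add [xdd] -> 13 lines: lfpm itmca xdd gyaf wwdq yiruz hproo ngikd tee lcot pcxcq aesng ehdw
Final line 9: tee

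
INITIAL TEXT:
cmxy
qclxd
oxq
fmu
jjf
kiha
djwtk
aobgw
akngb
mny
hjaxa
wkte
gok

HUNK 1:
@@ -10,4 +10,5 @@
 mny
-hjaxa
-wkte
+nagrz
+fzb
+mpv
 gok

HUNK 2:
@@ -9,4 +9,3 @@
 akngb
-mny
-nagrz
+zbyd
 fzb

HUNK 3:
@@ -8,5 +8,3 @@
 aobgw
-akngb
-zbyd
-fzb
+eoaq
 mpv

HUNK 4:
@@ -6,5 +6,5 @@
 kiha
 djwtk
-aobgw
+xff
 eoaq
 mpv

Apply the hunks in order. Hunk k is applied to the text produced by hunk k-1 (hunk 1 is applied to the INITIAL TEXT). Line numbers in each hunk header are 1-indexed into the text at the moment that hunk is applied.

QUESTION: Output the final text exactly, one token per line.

Hunk 1: at line 10 remove [hjaxa,wkte] add [nagrz,fzb,mpv] -> 14 lines: cmxy qclxd oxq fmu jjf kiha djwtk aobgw akngb mny nagrz fzb mpv gok
Hunk 2: at line 9 remove [mny,nagrz] add [zbyd] -> 13 lines: cmxy qclxd oxq fmu jjf kiha djwtk aobgw akngb zbyd fzb mpv gok
Hunk 3: at line 8 remove [akngb,zbyd,fzb] add [eoaq] -> 11 lines: cmxy qclxd oxq fmu jjf kiha djwtk aobgw eoaq mpv gok
Hunk 4: at line 6 remove [aobgw] add [xff] -> 11 lines: cmxy qclxd oxq fmu jjf kiha djwtk xff eoaq mpv gok

Answer: cmxy
qclxd
oxq
fmu
jjf
kiha
djwtk
xff
eoaq
mpv
gok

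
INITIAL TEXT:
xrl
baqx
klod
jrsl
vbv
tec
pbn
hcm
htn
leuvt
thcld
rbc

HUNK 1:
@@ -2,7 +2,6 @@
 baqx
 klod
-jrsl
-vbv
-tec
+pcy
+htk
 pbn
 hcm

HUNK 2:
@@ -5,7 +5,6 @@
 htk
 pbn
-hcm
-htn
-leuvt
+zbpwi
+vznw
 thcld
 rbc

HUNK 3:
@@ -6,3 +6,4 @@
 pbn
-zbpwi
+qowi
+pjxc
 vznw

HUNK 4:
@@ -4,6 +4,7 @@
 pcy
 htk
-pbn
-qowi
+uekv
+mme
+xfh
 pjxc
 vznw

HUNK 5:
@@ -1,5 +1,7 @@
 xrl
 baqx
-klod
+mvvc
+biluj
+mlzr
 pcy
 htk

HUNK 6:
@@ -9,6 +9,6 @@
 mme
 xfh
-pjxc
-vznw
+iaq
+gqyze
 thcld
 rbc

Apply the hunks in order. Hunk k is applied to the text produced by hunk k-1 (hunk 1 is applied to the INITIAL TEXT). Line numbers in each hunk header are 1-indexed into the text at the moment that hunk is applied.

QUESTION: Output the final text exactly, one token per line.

Hunk 1: at line 2 remove [jrsl,vbv,tec] add [pcy,htk] -> 11 lines: xrl baqx klod pcy htk pbn hcm htn leuvt thcld rbc
Hunk 2: at line 5 remove [hcm,htn,leuvt] add [zbpwi,vznw] -> 10 lines: xrl baqx klod pcy htk pbn zbpwi vznw thcld rbc
Hunk 3: at line 6 remove [zbpwi] add [qowi,pjxc] -> 11 lines: xrl baqx klod pcy htk pbn qowi pjxc vznw thcld rbc
Hunk 4: at line 4 remove [pbn,qowi] add [uekv,mme,xfh] -> 12 lines: xrl baqx klod pcy htk uekv mme xfh pjxc vznw thcld rbc
Hunk 5: at line 1 remove [klod] add [mvvc,biluj,mlzr] -> 14 lines: xrl baqx mvvc biluj mlzr pcy htk uekv mme xfh pjxc vznw thcld rbc
Hunk 6: at line 9 remove [pjxc,vznw] add [iaq,gqyze] -> 14 lines: xrl baqx mvvc biluj mlzr pcy htk uekv mme xfh iaq gqyze thcld rbc

Answer: xrl
baqx
mvvc
biluj
mlzr
pcy
htk
uekv
mme
xfh
iaq
gqyze
thcld
rbc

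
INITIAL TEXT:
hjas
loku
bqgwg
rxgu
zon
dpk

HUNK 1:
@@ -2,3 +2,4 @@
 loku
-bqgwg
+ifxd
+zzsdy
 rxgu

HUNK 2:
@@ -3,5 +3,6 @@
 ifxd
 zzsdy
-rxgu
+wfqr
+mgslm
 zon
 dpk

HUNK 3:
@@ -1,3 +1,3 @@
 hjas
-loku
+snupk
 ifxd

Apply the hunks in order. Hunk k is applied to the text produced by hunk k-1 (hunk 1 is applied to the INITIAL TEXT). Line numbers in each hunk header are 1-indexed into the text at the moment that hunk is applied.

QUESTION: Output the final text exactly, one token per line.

Hunk 1: at line 2 remove [bqgwg] add [ifxd,zzsdy] -> 7 lines: hjas loku ifxd zzsdy rxgu zon dpk
Hunk 2: at line 3 remove [rxgu] add [wfqr,mgslm] -> 8 lines: hjas loku ifxd zzsdy wfqr mgslm zon dpk
Hunk 3: at line 1 remove [loku] add [snupk] -> 8 lines: hjas snupk ifxd zzsdy wfqr mgslm zon dpk

Answer: hjas
snupk
ifxd
zzsdy
wfqr
mgslm
zon
dpk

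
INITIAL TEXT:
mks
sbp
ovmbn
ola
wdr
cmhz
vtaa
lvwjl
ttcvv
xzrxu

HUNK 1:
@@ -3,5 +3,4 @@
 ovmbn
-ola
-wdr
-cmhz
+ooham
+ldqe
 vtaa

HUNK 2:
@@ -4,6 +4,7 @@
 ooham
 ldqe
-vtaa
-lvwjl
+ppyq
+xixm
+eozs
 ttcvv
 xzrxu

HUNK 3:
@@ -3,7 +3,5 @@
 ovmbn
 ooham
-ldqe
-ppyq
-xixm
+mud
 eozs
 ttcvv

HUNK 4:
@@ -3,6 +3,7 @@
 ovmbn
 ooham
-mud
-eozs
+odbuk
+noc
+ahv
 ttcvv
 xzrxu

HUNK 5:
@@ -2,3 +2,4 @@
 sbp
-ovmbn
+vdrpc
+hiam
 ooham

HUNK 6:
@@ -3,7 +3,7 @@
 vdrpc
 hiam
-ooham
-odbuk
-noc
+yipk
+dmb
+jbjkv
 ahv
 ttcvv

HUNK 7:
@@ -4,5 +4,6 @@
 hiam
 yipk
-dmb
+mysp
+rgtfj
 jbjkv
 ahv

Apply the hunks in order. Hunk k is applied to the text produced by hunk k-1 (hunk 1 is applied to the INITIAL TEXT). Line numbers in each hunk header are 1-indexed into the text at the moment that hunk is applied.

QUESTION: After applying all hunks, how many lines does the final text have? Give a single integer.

Answer: 11

Derivation:
Hunk 1: at line 3 remove [ola,wdr,cmhz] add [ooham,ldqe] -> 9 lines: mks sbp ovmbn ooham ldqe vtaa lvwjl ttcvv xzrxu
Hunk 2: at line 4 remove [vtaa,lvwjl] add [ppyq,xixm,eozs] -> 10 lines: mks sbp ovmbn ooham ldqe ppyq xixm eozs ttcvv xzrxu
Hunk 3: at line 3 remove [ldqe,ppyq,xixm] add [mud] -> 8 lines: mks sbp ovmbn ooham mud eozs ttcvv xzrxu
Hunk 4: at line 3 remove [mud,eozs] add [odbuk,noc,ahv] -> 9 lines: mks sbp ovmbn ooham odbuk noc ahv ttcvv xzrxu
Hunk 5: at line 2 remove [ovmbn] add [vdrpc,hiam] -> 10 lines: mks sbp vdrpc hiam ooham odbuk noc ahv ttcvv xzrxu
Hunk 6: at line 3 remove [ooham,odbuk,noc] add [yipk,dmb,jbjkv] -> 10 lines: mks sbp vdrpc hiam yipk dmb jbjkv ahv ttcvv xzrxu
Hunk 7: at line 4 remove [dmb] add [mysp,rgtfj] -> 11 lines: mks sbp vdrpc hiam yipk mysp rgtfj jbjkv ahv ttcvv xzrxu
Final line count: 11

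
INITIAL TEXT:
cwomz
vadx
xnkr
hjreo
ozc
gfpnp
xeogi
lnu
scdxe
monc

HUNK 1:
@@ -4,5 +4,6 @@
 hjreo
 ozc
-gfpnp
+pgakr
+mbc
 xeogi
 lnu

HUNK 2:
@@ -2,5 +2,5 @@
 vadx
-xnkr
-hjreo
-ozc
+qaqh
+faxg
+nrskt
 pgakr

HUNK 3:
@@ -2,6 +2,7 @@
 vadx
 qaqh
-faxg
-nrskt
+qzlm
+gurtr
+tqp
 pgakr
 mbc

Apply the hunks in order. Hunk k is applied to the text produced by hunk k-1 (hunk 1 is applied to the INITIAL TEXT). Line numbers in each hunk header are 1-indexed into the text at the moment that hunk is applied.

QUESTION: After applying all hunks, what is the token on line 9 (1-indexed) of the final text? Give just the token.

Answer: xeogi

Derivation:
Hunk 1: at line 4 remove [gfpnp] add [pgakr,mbc] -> 11 lines: cwomz vadx xnkr hjreo ozc pgakr mbc xeogi lnu scdxe monc
Hunk 2: at line 2 remove [xnkr,hjreo,ozc] add [qaqh,faxg,nrskt] -> 11 lines: cwomz vadx qaqh faxg nrskt pgakr mbc xeogi lnu scdxe monc
Hunk 3: at line 2 remove [faxg,nrskt] add [qzlm,gurtr,tqp] -> 12 lines: cwomz vadx qaqh qzlm gurtr tqp pgakr mbc xeogi lnu scdxe monc
Final line 9: xeogi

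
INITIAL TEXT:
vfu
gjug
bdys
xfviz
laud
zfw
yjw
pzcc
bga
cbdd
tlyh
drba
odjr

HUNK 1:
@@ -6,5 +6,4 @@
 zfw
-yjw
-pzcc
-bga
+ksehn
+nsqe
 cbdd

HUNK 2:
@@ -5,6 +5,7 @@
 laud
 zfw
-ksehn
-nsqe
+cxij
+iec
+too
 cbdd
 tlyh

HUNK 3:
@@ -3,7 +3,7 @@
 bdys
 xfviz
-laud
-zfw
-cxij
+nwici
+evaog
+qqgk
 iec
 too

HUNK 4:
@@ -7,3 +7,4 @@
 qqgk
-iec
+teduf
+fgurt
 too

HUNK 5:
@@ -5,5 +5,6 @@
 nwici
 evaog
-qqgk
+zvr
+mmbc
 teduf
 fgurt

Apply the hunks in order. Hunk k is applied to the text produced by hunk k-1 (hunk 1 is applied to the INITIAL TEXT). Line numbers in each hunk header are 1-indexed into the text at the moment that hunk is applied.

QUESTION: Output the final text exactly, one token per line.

Answer: vfu
gjug
bdys
xfviz
nwici
evaog
zvr
mmbc
teduf
fgurt
too
cbdd
tlyh
drba
odjr

Derivation:
Hunk 1: at line 6 remove [yjw,pzcc,bga] add [ksehn,nsqe] -> 12 lines: vfu gjug bdys xfviz laud zfw ksehn nsqe cbdd tlyh drba odjr
Hunk 2: at line 5 remove [ksehn,nsqe] add [cxij,iec,too] -> 13 lines: vfu gjug bdys xfviz laud zfw cxij iec too cbdd tlyh drba odjr
Hunk 3: at line 3 remove [laud,zfw,cxij] add [nwici,evaog,qqgk] -> 13 lines: vfu gjug bdys xfviz nwici evaog qqgk iec too cbdd tlyh drba odjr
Hunk 4: at line 7 remove [iec] add [teduf,fgurt] -> 14 lines: vfu gjug bdys xfviz nwici evaog qqgk teduf fgurt too cbdd tlyh drba odjr
Hunk 5: at line 5 remove [qqgk] add [zvr,mmbc] -> 15 lines: vfu gjug bdys xfviz nwici evaog zvr mmbc teduf fgurt too cbdd tlyh drba odjr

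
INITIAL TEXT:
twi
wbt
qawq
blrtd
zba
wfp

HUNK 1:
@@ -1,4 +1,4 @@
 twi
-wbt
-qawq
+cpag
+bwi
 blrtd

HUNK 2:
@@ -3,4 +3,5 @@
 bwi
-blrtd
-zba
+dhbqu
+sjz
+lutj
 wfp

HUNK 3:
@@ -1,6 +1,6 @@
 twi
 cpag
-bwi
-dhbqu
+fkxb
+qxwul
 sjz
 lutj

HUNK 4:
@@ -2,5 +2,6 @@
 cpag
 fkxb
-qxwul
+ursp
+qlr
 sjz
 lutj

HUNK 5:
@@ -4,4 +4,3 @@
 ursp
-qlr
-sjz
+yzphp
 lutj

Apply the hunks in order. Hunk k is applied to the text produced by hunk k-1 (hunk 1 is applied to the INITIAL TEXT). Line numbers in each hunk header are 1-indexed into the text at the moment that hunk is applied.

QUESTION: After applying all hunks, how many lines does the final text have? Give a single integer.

Hunk 1: at line 1 remove [wbt,qawq] add [cpag,bwi] -> 6 lines: twi cpag bwi blrtd zba wfp
Hunk 2: at line 3 remove [blrtd,zba] add [dhbqu,sjz,lutj] -> 7 lines: twi cpag bwi dhbqu sjz lutj wfp
Hunk 3: at line 1 remove [bwi,dhbqu] add [fkxb,qxwul] -> 7 lines: twi cpag fkxb qxwul sjz lutj wfp
Hunk 4: at line 2 remove [qxwul] add [ursp,qlr] -> 8 lines: twi cpag fkxb ursp qlr sjz lutj wfp
Hunk 5: at line 4 remove [qlr,sjz] add [yzphp] -> 7 lines: twi cpag fkxb ursp yzphp lutj wfp
Final line count: 7

Answer: 7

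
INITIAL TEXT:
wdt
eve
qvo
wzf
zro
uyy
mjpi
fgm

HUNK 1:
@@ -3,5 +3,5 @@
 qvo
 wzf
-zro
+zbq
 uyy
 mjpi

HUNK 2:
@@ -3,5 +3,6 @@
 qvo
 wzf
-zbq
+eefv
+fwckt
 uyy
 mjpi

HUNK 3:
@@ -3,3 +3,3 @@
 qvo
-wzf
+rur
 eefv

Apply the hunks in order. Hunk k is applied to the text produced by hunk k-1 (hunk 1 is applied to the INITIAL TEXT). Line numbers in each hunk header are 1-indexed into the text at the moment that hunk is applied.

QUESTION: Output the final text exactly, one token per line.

Answer: wdt
eve
qvo
rur
eefv
fwckt
uyy
mjpi
fgm

Derivation:
Hunk 1: at line 3 remove [zro] add [zbq] -> 8 lines: wdt eve qvo wzf zbq uyy mjpi fgm
Hunk 2: at line 3 remove [zbq] add [eefv,fwckt] -> 9 lines: wdt eve qvo wzf eefv fwckt uyy mjpi fgm
Hunk 3: at line 3 remove [wzf] add [rur] -> 9 lines: wdt eve qvo rur eefv fwckt uyy mjpi fgm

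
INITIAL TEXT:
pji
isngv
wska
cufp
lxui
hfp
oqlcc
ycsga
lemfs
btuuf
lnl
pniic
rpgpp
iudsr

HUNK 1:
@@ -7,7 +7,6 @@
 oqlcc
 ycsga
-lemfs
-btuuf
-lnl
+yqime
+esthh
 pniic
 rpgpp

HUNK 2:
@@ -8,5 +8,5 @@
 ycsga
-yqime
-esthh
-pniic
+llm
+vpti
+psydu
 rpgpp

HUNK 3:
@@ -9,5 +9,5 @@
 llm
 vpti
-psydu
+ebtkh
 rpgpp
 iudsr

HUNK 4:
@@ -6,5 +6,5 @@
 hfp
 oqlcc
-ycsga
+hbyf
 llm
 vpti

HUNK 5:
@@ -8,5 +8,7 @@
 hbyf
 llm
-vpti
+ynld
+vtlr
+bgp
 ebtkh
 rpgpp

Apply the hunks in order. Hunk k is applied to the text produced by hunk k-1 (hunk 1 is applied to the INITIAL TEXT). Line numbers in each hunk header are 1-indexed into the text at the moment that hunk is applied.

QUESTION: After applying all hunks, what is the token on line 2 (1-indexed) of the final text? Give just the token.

Hunk 1: at line 7 remove [lemfs,btuuf,lnl] add [yqime,esthh] -> 13 lines: pji isngv wska cufp lxui hfp oqlcc ycsga yqime esthh pniic rpgpp iudsr
Hunk 2: at line 8 remove [yqime,esthh,pniic] add [llm,vpti,psydu] -> 13 lines: pji isngv wska cufp lxui hfp oqlcc ycsga llm vpti psydu rpgpp iudsr
Hunk 3: at line 9 remove [psydu] add [ebtkh] -> 13 lines: pji isngv wska cufp lxui hfp oqlcc ycsga llm vpti ebtkh rpgpp iudsr
Hunk 4: at line 6 remove [ycsga] add [hbyf] -> 13 lines: pji isngv wska cufp lxui hfp oqlcc hbyf llm vpti ebtkh rpgpp iudsr
Hunk 5: at line 8 remove [vpti] add [ynld,vtlr,bgp] -> 15 lines: pji isngv wska cufp lxui hfp oqlcc hbyf llm ynld vtlr bgp ebtkh rpgpp iudsr
Final line 2: isngv

Answer: isngv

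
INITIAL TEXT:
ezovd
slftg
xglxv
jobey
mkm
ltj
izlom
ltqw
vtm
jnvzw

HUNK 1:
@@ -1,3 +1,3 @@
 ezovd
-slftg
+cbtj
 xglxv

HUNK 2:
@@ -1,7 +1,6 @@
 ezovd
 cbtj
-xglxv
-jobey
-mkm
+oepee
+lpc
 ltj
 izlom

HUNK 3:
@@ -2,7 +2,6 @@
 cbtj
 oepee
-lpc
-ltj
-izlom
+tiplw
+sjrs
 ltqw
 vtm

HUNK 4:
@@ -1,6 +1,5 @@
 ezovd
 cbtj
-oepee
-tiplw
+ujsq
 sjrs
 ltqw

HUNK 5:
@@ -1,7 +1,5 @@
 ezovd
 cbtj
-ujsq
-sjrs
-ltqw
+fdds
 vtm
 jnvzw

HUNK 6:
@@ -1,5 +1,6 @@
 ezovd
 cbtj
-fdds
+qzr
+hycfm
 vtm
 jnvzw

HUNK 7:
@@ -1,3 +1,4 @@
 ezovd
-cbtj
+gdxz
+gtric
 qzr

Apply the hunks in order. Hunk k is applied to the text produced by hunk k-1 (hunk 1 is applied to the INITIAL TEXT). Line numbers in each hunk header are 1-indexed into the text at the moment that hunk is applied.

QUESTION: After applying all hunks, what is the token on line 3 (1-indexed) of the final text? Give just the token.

Answer: gtric

Derivation:
Hunk 1: at line 1 remove [slftg] add [cbtj] -> 10 lines: ezovd cbtj xglxv jobey mkm ltj izlom ltqw vtm jnvzw
Hunk 2: at line 1 remove [xglxv,jobey,mkm] add [oepee,lpc] -> 9 lines: ezovd cbtj oepee lpc ltj izlom ltqw vtm jnvzw
Hunk 3: at line 2 remove [lpc,ltj,izlom] add [tiplw,sjrs] -> 8 lines: ezovd cbtj oepee tiplw sjrs ltqw vtm jnvzw
Hunk 4: at line 1 remove [oepee,tiplw] add [ujsq] -> 7 lines: ezovd cbtj ujsq sjrs ltqw vtm jnvzw
Hunk 5: at line 1 remove [ujsq,sjrs,ltqw] add [fdds] -> 5 lines: ezovd cbtj fdds vtm jnvzw
Hunk 6: at line 1 remove [fdds] add [qzr,hycfm] -> 6 lines: ezovd cbtj qzr hycfm vtm jnvzw
Hunk 7: at line 1 remove [cbtj] add [gdxz,gtric] -> 7 lines: ezovd gdxz gtric qzr hycfm vtm jnvzw
Final line 3: gtric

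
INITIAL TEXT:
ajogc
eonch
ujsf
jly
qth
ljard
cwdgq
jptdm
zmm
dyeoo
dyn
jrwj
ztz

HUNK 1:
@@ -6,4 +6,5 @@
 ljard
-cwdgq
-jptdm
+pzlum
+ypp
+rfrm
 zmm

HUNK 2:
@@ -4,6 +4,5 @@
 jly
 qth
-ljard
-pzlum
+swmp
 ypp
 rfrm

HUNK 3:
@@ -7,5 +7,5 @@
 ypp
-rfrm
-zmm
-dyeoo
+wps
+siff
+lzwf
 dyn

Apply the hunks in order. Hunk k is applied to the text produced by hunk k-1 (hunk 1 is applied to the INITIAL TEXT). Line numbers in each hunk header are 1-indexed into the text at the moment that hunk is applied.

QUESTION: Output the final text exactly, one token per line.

Hunk 1: at line 6 remove [cwdgq,jptdm] add [pzlum,ypp,rfrm] -> 14 lines: ajogc eonch ujsf jly qth ljard pzlum ypp rfrm zmm dyeoo dyn jrwj ztz
Hunk 2: at line 4 remove [ljard,pzlum] add [swmp] -> 13 lines: ajogc eonch ujsf jly qth swmp ypp rfrm zmm dyeoo dyn jrwj ztz
Hunk 3: at line 7 remove [rfrm,zmm,dyeoo] add [wps,siff,lzwf] -> 13 lines: ajogc eonch ujsf jly qth swmp ypp wps siff lzwf dyn jrwj ztz

Answer: ajogc
eonch
ujsf
jly
qth
swmp
ypp
wps
siff
lzwf
dyn
jrwj
ztz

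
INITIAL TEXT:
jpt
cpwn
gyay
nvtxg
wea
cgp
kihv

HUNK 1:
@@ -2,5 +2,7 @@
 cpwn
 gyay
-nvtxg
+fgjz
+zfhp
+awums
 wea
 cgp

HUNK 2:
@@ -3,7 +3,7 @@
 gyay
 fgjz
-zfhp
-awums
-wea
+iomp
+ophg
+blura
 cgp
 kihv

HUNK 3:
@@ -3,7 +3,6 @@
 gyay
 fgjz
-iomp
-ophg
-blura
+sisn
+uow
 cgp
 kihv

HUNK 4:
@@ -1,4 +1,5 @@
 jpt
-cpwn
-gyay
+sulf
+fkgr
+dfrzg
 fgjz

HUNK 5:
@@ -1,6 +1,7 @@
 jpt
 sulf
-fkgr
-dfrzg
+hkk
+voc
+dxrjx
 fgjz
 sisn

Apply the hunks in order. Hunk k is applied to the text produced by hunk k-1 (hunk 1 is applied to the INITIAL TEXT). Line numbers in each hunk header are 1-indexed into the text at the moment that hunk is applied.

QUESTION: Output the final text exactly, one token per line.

Answer: jpt
sulf
hkk
voc
dxrjx
fgjz
sisn
uow
cgp
kihv

Derivation:
Hunk 1: at line 2 remove [nvtxg] add [fgjz,zfhp,awums] -> 9 lines: jpt cpwn gyay fgjz zfhp awums wea cgp kihv
Hunk 2: at line 3 remove [zfhp,awums,wea] add [iomp,ophg,blura] -> 9 lines: jpt cpwn gyay fgjz iomp ophg blura cgp kihv
Hunk 3: at line 3 remove [iomp,ophg,blura] add [sisn,uow] -> 8 lines: jpt cpwn gyay fgjz sisn uow cgp kihv
Hunk 4: at line 1 remove [cpwn,gyay] add [sulf,fkgr,dfrzg] -> 9 lines: jpt sulf fkgr dfrzg fgjz sisn uow cgp kihv
Hunk 5: at line 1 remove [fkgr,dfrzg] add [hkk,voc,dxrjx] -> 10 lines: jpt sulf hkk voc dxrjx fgjz sisn uow cgp kihv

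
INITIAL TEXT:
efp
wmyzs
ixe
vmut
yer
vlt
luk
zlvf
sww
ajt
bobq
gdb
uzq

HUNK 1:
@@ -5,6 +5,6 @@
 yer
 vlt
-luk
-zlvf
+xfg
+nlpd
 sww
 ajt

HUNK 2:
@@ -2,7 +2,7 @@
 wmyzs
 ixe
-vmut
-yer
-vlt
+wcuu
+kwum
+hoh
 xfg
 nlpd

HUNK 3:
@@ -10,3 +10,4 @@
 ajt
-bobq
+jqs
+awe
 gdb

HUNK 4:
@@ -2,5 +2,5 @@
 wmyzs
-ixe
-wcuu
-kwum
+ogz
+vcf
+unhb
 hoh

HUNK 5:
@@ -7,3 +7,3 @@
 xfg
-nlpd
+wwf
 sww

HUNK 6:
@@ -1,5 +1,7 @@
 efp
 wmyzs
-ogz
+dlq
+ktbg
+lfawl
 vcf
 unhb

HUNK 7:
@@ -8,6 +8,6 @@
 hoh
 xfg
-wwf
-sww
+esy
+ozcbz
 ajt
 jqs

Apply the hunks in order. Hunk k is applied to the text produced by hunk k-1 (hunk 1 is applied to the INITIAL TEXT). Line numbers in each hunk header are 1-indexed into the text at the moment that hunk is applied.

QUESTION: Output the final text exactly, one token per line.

Hunk 1: at line 5 remove [luk,zlvf] add [xfg,nlpd] -> 13 lines: efp wmyzs ixe vmut yer vlt xfg nlpd sww ajt bobq gdb uzq
Hunk 2: at line 2 remove [vmut,yer,vlt] add [wcuu,kwum,hoh] -> 13 lines: efp wmyzs ixe wcuu kwum hoh xfg nlpd sww ajt bobq gdb uzq
Hunk 3: at line 10 remove [bobq] add [jqs,awe] -> 14 lines: efp wmyzs ixe wcuu kwum hoh xfg nlpd sww ajt jqs awe gdb uzq
Hunk 4: at line 2 remove [ixe,wcuu,kwum] add [ogz,vcf,unhb] -> 14 lines: efp wmyzs ogz vcf unhb hoh xfg nlpd sww ajt jqs awe gdb uzq
Hunk 5: at line 7 remove [nlpd] add [wwf] -> 14 lines: efp wmyzs ogz vcf unhb hoh xfg wwf sww ajt jqs awe gdb uzq
Hunk 6: at line 1 remove [ogz] add [dlq,ktbg,lfawl] -> 16 lines: efp wmyzs dlq ktbg lfawl vcf unhb hoh xfg wwf sww ajt jqs awe gdb uzq
Hunk 7: at line 8 remove [wwf,sww] add [esy,ozcbz] -> 16 lines: efp wmyzs dlq ktbg lfawl vcf unhb hoh xfg esy ozcbz ajt jqs awe gdb uzq

Answer: efp
wmyzs
dlq
ktbg
lfawl
vcf
unhb
hoh
xfg
esy
ozcbz
ajt
jqs
awe
gdb
uzq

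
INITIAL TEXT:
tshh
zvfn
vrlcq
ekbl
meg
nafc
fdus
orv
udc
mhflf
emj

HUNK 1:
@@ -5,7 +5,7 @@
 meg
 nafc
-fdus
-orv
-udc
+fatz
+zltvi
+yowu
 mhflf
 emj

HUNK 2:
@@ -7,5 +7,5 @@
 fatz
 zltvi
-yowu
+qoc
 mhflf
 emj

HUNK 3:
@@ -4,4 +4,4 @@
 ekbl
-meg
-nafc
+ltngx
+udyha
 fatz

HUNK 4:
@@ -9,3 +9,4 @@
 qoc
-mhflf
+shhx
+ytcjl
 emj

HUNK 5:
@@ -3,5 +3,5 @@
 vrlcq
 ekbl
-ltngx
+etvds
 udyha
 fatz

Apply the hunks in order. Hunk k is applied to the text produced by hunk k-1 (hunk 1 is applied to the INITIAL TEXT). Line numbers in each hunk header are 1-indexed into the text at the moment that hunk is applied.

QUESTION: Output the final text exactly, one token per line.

Answer: tshh
zvfn
vrlcq
ekbl
etvds
udyha
fatz
zltvi
qoc
shhx
ytcjl
emj

Derivation:
Hunk 1: at line 5 remove [fdus,orv,udc] add [fatz,zltvi,yowu] -> 11 lines: tshh zvfn vrlcq ekbl meg nafc fatz zltvi yowu mhflf emj
Hunk 2: at line 7 remove [yowu] add [qoc] -> 11 lines: tshh zvfn vrlcq ekbl meg nafc fatz zltvi qoc mhflf emj
Hunk 3: at line 4 remove [meg,nafc] add [ltngx,udyha] -> 11 lines: tshh zvfn vrlcq ekbl ltngx udyha fatz zltvi qoc mhflf emj
Hunk 4: at line 9 remove [mhflf] add [shhx,ytcjl] -> 12 lines: tshh zvfn vrlcq ekbl ltngx udyha fatz zltvi qoc shhx ytcjl emj
Hunk 5: at line 3 remove [ltngx] add [etvds] -> 12 lines: tshh zvfn vrlcq ekbl etvds udyha fatz zltvi qoc shhx ytcjl emj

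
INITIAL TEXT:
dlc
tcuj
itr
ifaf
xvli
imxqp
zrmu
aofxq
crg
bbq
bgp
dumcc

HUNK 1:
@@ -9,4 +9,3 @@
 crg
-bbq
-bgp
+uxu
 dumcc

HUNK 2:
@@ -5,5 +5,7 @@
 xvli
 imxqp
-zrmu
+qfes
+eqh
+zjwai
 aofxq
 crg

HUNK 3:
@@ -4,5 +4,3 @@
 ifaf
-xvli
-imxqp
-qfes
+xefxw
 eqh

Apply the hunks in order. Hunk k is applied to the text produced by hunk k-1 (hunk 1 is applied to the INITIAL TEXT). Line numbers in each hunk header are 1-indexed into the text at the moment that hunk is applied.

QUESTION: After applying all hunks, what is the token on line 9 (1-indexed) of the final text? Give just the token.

Answer: crg

Derivation:
Hunk 1: at line 9 remove [bbq,bgp] add [uxu] -> 11 lines: dlc tcuj itr ifaf xvli imxqp zrmu aofxq crg uxu dumcc
Hunk 2: at line 5 remove [zrmu] add [qfes,eqh,zjwai] -> 13 lines: dlc tcuj itr ifaf xvli imxqp qfes eqh zjwai aofxq crg uxu dumcc
Hunk 3: at line 4 remove [xvli,imxqp,qfes] add [xefxw] -> 11 lines: dlc tcuj itr ifaf xefxw eqh zjwai aofxq crg uxu dumcc
Final line 9: crg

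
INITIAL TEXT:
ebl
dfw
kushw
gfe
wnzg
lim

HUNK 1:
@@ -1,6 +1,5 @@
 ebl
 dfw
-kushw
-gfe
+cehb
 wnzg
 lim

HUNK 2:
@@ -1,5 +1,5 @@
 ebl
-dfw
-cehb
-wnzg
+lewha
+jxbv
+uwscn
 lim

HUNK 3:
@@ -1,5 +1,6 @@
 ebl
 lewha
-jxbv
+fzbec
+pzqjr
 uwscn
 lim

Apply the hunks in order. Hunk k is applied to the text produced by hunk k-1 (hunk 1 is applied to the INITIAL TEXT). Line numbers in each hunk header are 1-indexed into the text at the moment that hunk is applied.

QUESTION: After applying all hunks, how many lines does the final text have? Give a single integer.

Answer: 6

Derivation:
Hunk 1: at line 1 remove [kushw,gfe] add [cehb] -> 5 lines: ebl dfw cehb wnzg lim
Hunk 2: at line 1 remove [dfw,cehb,wnzg] add [lewha,jxbv,uwscn] -> 5 lines: ebl lewha jxbv uwscn lim
Hunk 3: at line 1 remove [jxbv] add [fzbec,pzqjr] -> 6 lines: ebl lewha fzbec pzqjr uwscn lim
Final line count: 6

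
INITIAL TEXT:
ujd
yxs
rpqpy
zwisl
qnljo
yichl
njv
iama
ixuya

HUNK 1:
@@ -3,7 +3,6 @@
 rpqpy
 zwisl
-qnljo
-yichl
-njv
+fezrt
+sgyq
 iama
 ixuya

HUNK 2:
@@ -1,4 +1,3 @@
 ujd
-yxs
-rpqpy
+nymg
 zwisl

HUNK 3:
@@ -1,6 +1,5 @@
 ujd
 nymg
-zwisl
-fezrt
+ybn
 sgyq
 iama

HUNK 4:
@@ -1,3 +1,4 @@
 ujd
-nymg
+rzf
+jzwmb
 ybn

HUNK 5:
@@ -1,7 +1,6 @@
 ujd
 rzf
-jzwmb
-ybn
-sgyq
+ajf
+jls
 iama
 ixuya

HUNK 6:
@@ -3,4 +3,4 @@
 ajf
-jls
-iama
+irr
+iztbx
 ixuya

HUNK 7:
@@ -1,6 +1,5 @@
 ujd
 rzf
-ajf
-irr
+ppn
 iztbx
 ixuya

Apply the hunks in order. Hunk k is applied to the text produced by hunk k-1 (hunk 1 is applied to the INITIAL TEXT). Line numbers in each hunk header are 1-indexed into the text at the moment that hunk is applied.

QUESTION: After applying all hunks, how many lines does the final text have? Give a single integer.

Hunk 1: at line 3 remove [qnljo,yichl,njv] add [fezrt,sgyq] -> 8 lines: ujd yxs rpqpy zwisl fezrt sgyq iama ixuya
Hunk 2: at line 1 remove [yxs,rpqpy] add [nymg] -> 7 lines: ujd nymg zwisl fezrt sgyq iama ixuya
Hunk 3: at line 1 remove [zwisl,fezrt] add [ybn] -> 6 lines: ujd nymg ybn sgyq iama ixuya
Hunk 4: at line 1 remove [nymg] add [rzf,jzwmb] -> 7 lines: ujd rzf jzwmb ybn sgyq iama ixuya
Hunk 5: at line 1 remove [jzwmb,ybn,sgyq] add [ajf,jls] -> 6 lines: ujd rzf ajf jls iama ixuya
Hunk 6: at line 3 remove [jls,iama] add [irr,iztbx] -> 6 lines: ujd rzf ajf irr iztbx ixuya
Hunk 7: at line 1 remove [ajf,irr] add [ppn] -> 5 lines: ujd rzf ppn iztbx ixuya
Final line count: 5

Answer: 5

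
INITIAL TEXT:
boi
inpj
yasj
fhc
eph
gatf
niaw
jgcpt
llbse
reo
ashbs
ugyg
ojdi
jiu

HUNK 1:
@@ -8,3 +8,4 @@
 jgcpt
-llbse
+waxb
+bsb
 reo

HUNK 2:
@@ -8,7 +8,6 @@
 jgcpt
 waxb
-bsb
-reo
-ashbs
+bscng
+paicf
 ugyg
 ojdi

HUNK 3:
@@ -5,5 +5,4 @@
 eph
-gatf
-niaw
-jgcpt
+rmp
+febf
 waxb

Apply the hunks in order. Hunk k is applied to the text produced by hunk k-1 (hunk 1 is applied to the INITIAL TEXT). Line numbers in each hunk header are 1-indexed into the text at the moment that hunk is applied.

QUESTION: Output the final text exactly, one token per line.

Answer: boi
inpj
yasj
fhc
eph
rmp
febf
waxb
bscng
paicf
ugyg
ojdi
jiu

Derivation:
Hunk 1: at line 8 remove [llbse] add [waxb,bsb] -> 15 lines: boi inpj yasj fhc eph gatf niaw jgcpt waxb bsb reo ashbs ugyg ojdi jiu
Hunk 2: at line 8 remove [bsb,reo,ashbs] add [bscng,paicf] -> 14 lines: boi inpj yasj fhc eph gatf niaw jgcpt waxb bscng paicf ugyg ojdi jiu
Hunk 3: at line 5 remove [gatf,niaw,jgcpt] add [rmp,febf] -> 13 lines: boi inpj yasj fhc eph rmp febf waxb bscng paicf ugyg ojdi jiu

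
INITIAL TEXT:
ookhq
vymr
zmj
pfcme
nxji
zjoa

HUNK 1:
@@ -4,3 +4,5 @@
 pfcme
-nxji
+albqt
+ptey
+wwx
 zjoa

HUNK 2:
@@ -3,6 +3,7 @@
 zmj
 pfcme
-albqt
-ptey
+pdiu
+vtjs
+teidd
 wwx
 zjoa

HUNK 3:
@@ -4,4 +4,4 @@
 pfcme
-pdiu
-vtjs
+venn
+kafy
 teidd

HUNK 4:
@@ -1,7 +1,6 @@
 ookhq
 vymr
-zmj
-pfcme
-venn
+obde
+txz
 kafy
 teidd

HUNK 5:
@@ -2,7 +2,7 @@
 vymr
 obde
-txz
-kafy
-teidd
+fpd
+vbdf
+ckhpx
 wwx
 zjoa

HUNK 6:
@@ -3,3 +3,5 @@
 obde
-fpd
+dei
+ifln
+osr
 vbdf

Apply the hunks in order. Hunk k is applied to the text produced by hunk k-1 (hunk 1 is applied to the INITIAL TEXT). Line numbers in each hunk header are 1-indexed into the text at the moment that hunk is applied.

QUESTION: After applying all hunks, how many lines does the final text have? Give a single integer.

Hunk 1: at line 4 remove [nxji] add [albqt,ptey,wwx] -> 8 lines: ookhq vymr zmj pfcme albqt ptey wwx zjoa
Hunk 2: at line 3 remove [albqt,ptey] add [pdiu,vtjs,teidd] -> 9 lines: ookhq vymr zmj pfcme pdiu vtjs teidd wwx zjoa
Hunk 3: at line 4 remove [pdiu,vtjs] add [venn,kafy] -> 9 lines: ookhq vymr zmj pfcme venn kafy teidd wwx zjoa
Hunk 4: at line 1 remove [zmj,pfcme,venn] add [obde,txz] -> 8 lines: ookhq vymr obde txz kafy teidd wwx zjoa
Hunk 5: at line 2 remove [txz,kafy,teidd] add [fpd,vbdf,ckhpx] -> 8 lines: ookhq vymr obde fpd vbdf ckhpx wwx zjoa
Hunk 6: at line 3 remove [fpd] add [dei,ifln,osr] -> 10 lines: ookhq vymr obde dei ifln osr vbdf ckhpx wwx zjoa
Final line count: 10

Answer: 10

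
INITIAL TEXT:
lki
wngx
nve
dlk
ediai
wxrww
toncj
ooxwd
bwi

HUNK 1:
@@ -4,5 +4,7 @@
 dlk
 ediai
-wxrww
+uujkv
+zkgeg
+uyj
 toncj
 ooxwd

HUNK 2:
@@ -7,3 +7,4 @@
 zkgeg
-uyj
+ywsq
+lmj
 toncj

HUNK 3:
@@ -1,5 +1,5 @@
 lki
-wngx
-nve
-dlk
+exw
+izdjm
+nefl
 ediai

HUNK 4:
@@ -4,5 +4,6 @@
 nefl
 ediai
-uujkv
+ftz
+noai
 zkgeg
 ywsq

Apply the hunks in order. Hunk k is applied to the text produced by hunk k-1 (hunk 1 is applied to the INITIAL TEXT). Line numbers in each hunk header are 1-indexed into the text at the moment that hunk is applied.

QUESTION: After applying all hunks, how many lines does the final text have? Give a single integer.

Hunk 1: at line 4 remove [wxrww] add [uujkv,zkgeg,uyj] -> 11 lines: lki wngx nve dlk ediai uujkv zkgeg uyj toncj ooxwd bwi
Hunk 2: at line 7 remove [uyj] add [ywsq,lmj] -> 12 lines: lki wngx nve dlk ediai uujkv zkgeg ywsq lmj toncj ooxwd bwi
Hunk 3: at line 1 remove [wngx,nve,dlk] add [exw,izdjm,nefl] -> 12 lines: lki exw izdjm nefl ediai uujkv zkgeg ywsq lmj toncj ooxwd bwi
Hunk 4: at line 4 remove [uujkv] add [ftz,noai] -> 13 lines: lki exw izdjm nefl ediai ftz noai zkgeg ywsq lmj toncj ooxwd bwi
Final line count: 13

Answer: 13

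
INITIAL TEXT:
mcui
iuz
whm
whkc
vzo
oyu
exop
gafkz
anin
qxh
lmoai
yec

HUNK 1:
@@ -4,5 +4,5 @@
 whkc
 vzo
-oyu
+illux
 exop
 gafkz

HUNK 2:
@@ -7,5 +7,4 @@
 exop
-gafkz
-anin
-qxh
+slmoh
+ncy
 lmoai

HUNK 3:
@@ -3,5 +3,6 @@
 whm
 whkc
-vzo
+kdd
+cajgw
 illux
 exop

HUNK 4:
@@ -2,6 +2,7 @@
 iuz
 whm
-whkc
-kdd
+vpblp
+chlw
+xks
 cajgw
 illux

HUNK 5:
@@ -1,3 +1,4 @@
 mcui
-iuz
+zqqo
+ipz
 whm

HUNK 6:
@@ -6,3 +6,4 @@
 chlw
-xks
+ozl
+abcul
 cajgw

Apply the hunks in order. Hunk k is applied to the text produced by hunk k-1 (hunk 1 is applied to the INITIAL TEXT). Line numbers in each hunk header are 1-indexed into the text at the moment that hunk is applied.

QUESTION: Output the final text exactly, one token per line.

Answer: mcui
zqqo
ipz
whm
vpblp
chlw
ozl
abcul
cajgw
illux
exop
slmoh
ncy
lmoai
yec

Derivation:
Hunk 1: at line 4 remove [oyu] add [illux] -> 12 lines: mcui iuz whm whkc vzo illux exop gafkz anin qxh lmoai yec
Hunk 2: at line 7 remove [gafkz,anin,qxh] add [slmoh,ncy] -> 11 lines: mcui iuz whm whkc vzo illux exop slmoh ncy lmoai yec
Hunk 3: at line 3 remove [vzo] add [kdd,cajgw] -> 12 lines: mcui iuz whm whkc kdd cajgw illux exop slmoh ncy lmoai yec
Hunk 4: at line 2 remove [whkc,kdd] add [vpblp,chlw,xks] -> 13 lines: mcui iuz whm vpblp chlw xks cajgw illux exop slmoh ncy lmoai yec
Hunk 5: at line 1 remove [iuz] add [zqqo,ipz] -> 14 lines: mcui zqqo ipz whm vpblp chlw xks cajgw illux exop slmoh ncy lmoai yec
Hunk 6: at line 6 remove [xks] add [ozl,abcul] -> 15 lines: mcui zqqo ipz whm vpblp chlw ozl abcul cajgw illux exop slmoh ncy lmoai yec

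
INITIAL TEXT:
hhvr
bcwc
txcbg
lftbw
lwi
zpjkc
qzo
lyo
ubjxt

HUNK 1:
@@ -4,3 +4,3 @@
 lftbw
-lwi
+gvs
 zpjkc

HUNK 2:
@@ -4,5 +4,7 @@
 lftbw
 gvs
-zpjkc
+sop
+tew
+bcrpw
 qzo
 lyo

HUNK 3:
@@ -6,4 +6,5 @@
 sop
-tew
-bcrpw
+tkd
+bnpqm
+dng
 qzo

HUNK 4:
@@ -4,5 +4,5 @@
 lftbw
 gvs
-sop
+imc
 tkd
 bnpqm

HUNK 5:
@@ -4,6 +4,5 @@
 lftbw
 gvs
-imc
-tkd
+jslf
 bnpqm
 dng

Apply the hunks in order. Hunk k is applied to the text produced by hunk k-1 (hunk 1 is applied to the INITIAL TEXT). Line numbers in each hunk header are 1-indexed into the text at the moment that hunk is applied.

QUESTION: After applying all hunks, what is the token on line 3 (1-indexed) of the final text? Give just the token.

Hunk 1: at line 4 remove [lwi] add [gvs] -> 9 lines: hhvr bcwc txcbg lftbw gvs zpjkc qzo lyo ubjxt
Hunk 2: at line 4 remove [zpjkc] add [sop,tew,bcrpw] -> 11 lines: hhvr bcwc txcbg lftbw gvs sop tew bcrpw qzo lyo ubjxt
Hunk 3: at line 6 remove [tew,bcrpw] add [tkd,bnpqm,dng] -> 12 lines: hhvr bcwc txcbg lftbw gvs sop tkd bnpqm dng qzo lyo ubjxt
Hunk 4: at line 4 remove [sop] add [imc] -> 12 lines: hhvr bcwc txcbg lftbw gvs imc tkd bnpqm dng qzo lyo ubjxt
Hunk 5: at line 4 remove [imc,tkd] add [jslf] -> 11 lines: hhvr bcwc txcbg lftbw gvs jslf bnpqm dng qzo lyo ubjxt
Final line 3: txcbg

Answer: txcbg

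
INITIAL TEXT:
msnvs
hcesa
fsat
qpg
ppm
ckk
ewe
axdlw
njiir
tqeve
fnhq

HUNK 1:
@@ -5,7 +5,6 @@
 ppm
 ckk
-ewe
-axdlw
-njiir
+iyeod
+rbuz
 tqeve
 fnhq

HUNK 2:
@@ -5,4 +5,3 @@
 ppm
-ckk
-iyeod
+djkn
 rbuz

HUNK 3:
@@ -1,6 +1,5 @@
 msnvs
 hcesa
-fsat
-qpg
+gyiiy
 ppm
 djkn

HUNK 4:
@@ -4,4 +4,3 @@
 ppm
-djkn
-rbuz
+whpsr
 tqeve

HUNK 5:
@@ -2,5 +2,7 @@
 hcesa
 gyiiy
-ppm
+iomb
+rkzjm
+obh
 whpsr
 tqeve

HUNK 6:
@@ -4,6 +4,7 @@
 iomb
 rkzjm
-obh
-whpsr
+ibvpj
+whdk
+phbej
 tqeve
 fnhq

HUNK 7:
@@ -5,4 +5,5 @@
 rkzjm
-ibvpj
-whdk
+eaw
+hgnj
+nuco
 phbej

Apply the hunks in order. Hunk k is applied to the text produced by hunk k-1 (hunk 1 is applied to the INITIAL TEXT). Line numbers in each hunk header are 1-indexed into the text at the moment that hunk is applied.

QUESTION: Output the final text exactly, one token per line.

Hunk 1: at line 5 remove [ewe,axdlw,njiir] add [iyeod,rbuz] -> 10 lines: msnvs hcesa fsat qpg ppm ckk iyeod rbuz tqeve fnhq
Hunk 2: at line 5 remove [ckk,iyeod] add [djkn] -> 9 lines: msnvs hcesa fsat qpg ppm djkn rbuz tqeve fnhq
Hunk 3: at line 1 remove [fsat,qpg] add [gyiiy] -> 8 lines: msnvs hcesa gyiiy ppm djkn rbuz tqeve fnhq
Hunk 4: at line 4 remove [djkn,rbuz] add [whpsr] -> 7 lines: msnvs hcesa gyiiy ppm whpsr tqeve fnhq
Hunk 5: at line 2 remove [ppm] add [iomb,rkzjm,obh] -> 9 lines: msnvs hcesa gyiiy iomb rkzjm obh whpsr tqeve fnhq
Hunk 6: at line 4 remove [obh,whpsr] add [ibvpj,whdk,phbej] -> 10 lines: msnvs hcesa gyiiy iomb rkzjm ibvpj whdk phbej tqeve fnhq
Hunk 7: at line 5 remove [ibvpj,whdk] add [eaw,hgnj,nuco] -> 11 lines: msnvs hcesa gyiiy iomb rkzjm eaw hgnj nuco phbej tqeve fnhq

Answer: msnvs
hcesa
gyiiy
iomb
rkzjm
eaw
hgnj
nuco
phbej
tqeve
fnhq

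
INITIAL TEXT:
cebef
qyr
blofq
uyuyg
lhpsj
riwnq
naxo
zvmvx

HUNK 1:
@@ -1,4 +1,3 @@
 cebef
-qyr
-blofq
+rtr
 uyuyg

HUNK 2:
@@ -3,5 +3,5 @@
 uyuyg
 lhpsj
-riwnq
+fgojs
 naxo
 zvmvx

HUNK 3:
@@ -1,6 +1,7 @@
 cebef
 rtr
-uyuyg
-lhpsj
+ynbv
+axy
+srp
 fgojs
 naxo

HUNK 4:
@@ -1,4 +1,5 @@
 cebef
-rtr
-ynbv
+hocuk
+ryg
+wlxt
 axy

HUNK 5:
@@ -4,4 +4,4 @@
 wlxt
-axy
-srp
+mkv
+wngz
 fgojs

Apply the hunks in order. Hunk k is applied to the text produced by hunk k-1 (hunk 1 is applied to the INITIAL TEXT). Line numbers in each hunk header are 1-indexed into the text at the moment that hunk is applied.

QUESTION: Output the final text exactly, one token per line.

Hunk 1: at line 1 remove [qyr,blofq] add [rtr] -> 7 lines: cebef rtr uyuyg lhpsj riwnq naxo zvmvx
Hunk 2: at line 3 remove [riwnq] add [fgojs] -> 7 lines: cebef rtr uyuyg lhpsj fgojs naxo zvmvx
Hunk 3: at line 1 remove [uyuyg,lhpsj] add [ynbv,axy,srp] -> 8 lines: cebef rtr ynbv axy srp fgojs naxo zvmvx
Hunk 4: at line 1 remove [rtr,ynbv] add [hocuk,ryg,wlxt] -> 9 lines: cebef hocuk ryg wlxt axy srp fgojs naxo zvmvx
Hunk 5: at line 4 remove [axy,srp] add [mkv,wngz] -> 9 lines: cebef hocuk ryg wlxt mkv wngz fgojs naxo zvmvx

Answer: cebef
hocuk
ryg
wlxt
mkv
wngz
fgojs
naxo
zvmvx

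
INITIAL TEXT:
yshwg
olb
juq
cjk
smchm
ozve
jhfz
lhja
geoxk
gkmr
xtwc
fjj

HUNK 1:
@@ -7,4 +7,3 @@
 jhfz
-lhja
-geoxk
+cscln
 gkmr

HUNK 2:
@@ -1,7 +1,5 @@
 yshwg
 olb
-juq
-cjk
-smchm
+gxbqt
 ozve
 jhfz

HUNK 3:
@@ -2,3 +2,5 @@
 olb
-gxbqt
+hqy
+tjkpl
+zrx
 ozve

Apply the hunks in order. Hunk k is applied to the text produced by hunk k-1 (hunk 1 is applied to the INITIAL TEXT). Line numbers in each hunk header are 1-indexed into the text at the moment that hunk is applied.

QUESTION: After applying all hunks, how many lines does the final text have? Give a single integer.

Hunk 1: at line 7 remove [lhja,geoxk] add [cscln] -> 11 lines: yshwg olb juq cjk smchm ozve jhfz cscln gkmr xtwc fjj
Hunk 2: at line 1 remove [juq,cjk,smchm] add [gxbqt] -> 9 lines: yshwg olb gxbqt ozve jhfz cscln gkmr xtwc fjj
Hunk 3: at line 2 remove [gxbqt] add [hqy,tjkpl,zrx] -> 11 lines: yshwg olb hqy tjkpl zrx ozve jhfz cscln gkmr xtwc fjj
Final line count: 11

Answer: 11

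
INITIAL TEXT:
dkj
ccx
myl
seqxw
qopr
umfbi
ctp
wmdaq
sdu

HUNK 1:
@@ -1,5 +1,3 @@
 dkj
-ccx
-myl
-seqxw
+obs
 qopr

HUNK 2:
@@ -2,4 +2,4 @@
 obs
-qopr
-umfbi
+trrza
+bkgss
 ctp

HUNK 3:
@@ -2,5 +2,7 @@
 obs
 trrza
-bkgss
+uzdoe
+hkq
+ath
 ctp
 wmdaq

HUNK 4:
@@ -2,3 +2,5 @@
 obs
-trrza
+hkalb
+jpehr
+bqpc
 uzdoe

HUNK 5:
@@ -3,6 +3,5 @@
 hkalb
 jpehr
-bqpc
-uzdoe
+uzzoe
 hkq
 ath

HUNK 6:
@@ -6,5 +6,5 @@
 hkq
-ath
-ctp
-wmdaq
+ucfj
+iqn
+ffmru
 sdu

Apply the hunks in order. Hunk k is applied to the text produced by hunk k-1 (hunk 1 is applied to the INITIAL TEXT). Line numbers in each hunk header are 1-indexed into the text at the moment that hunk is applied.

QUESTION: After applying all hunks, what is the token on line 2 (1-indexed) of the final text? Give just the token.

Answer: obs

Derivation:
Hunk 1: at line 1 remove [ccx,myl,seqxw] add [obs] -> 7 lines: dkj obs qopr umfbi ctp wmdaq sdu
Hunk 2: at line 2 remove [qopr,umfbi] add [trrza,bkgss] -> 7 lines: dkj obs trrza bkgss ctp wmdaq sdu
Hunk 3: at line 2 remove [bkgss] add [uzdoe,hkq,ath] -> 9 lines: dkj obs trrza uzdoe hkq ath ctp wmdaq sdu
Hunk 4: at line 2 remove [trrza] add [hkalb,jpehr,bqpc] -> 11 lines: dkj obs hkalb jpehr bqpc uzdoe hkq ath ctp wmdaq sdu
Hunk 5: at line 3 remove [bqpc,uzdoe] add [uzzoe] -> 10 lines: dkj obs hkalb jpehr uzzoe hkq ath ctp wmdaq sdu
Hunk 6: at line 6 remove [ath,ctp,wmdaq] add [ucfj,iqn,ffmru] -> 10 lines: dkj obs hkalb jpehr uzzoe hkq ucfj iqn ffmru sdu
Final line 2: obs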